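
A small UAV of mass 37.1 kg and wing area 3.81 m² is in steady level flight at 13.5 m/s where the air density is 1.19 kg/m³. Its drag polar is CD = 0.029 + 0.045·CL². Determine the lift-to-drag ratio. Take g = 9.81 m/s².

L/D = 13.8

In steady level flight, lift balances weight: W = mg = 37.1 × 9.81 = 363.95 N.
Dynamic pressure q = 0.5 × 1.19 × 13.5² = 108.4 Pa.
Required CL = L/(qS) = 363.95/(108.4·3.81) = 0.8809.
CD = 0.029 + 0.045 × 0.8809² = 0.06392.
L/D = CL/CD = 0.8809 / 0.06392 = 13.8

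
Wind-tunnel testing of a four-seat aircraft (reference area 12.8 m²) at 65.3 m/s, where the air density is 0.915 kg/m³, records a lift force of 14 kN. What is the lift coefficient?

From L = ½ρv²S·CL, rearranging gives CL = 2L/(ρv²S).
CL = 2 × 14000 / (0.915 × 65.3² × 12.8) = 0.561

CL = 0.561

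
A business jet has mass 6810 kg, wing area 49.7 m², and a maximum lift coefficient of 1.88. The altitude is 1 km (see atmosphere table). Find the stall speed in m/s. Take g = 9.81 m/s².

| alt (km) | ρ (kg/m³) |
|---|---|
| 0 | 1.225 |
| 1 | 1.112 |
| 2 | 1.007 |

V_stall = 35.9 m/s

At 1 km, from the table: ρ = 1.112 kg/m³.
At stall, lift equals weight: L = W = m·g = 6810 × 9.81 = 66810 N.
From L = ½ρV²S·CL,max = W: V_stall = √(2W/(ρSCL,max)) = √(2·66810/(1.112·49.7·1.88))
V_stall = √1286 = 35.9 m/s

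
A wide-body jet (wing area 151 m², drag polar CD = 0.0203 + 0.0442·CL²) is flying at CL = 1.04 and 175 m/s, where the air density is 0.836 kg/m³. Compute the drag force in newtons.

CD = 0.0203 + 0.0442 × 1.04² = 0.06811
D = ½ρv²S·CD = ½ × 0.836 × 175² × 151 × 0.06811 = 1.32×10^5 N

D = 1.32×10^5 N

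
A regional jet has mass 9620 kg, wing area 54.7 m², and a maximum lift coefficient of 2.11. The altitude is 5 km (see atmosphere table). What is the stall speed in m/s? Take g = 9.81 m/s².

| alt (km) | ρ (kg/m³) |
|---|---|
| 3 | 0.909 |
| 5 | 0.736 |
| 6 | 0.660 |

At 5 km, from the table: ρ = 0.736 kg/m³.
Weight W = mg = 9620 × 9.81 = 94370 N.
V_stall = √(2W/(ρ·S·CL,max)) = √(2 × 94370 / (0.736 × 54.7 × 2.11))
V_stall = √2222 = 47.1 m/s

V_stall = 47.1 m/s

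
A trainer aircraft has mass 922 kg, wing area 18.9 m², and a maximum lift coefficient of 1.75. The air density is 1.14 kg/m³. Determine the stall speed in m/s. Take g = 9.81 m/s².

V_stall = 21.9 m/s

Stall occurs when L = W at CL,max. W = mg = 922 × 9.81 = 9045 N.
From L = ½ρV²S·CL,max = W: V_stall = √(2W/(ρSCL,max)) = √(2·9045/(1.14·18.9·1.75))
V_stall = √479.8 = 21.9 m/s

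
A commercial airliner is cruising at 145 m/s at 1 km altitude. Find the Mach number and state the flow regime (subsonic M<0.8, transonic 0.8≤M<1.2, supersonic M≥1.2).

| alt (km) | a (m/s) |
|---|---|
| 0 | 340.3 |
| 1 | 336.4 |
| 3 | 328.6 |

At 1 km, from the table: a = 336.4 m/s.
M = v/a = 145 / 336.4 = 0.431
M = 0.431 → subsonic.

M = 0.431 (subsonic)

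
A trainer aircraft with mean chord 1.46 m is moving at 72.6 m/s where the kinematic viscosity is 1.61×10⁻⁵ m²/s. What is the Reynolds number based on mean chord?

Re = v·c/ν = 72.6 × 1.46 / (1.61×10⁻⁵) = 6.58×10^6

Re = 6.58×10^6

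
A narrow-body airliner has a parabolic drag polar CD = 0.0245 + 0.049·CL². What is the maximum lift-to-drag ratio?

(L/D)max = 14.4

For CD = CD0 + K·CL², (L/D)max occurs at CL* = √(CD0/K) and equals 1/(2√(K·CD0)).
(L/D)max = 1/(2√(0.049 × 0.0245)) = 1/(2 × 0.03465) = 14.4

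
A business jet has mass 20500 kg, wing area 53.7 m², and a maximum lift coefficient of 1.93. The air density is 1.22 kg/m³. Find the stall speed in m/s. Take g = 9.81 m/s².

At stall, lift equals weight: L = W = m·g = 20500 × 9.81 = 2.011×10^5 N.
From L = ½ρV²S·CL,max = W: V_stall = √(2W/(ρSCL,max)) = √(2·2.011×10^5/(1.22·53.7·1.93))
V_stall = √3181 = 56.4 m/s

V_stall = 56.4 m/s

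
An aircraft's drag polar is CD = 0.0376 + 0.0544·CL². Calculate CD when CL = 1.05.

CD = 0.0376 + 0.0544 × 1.05² = 0.0376 + 0.05998 = 0.0976

CD = 0.0976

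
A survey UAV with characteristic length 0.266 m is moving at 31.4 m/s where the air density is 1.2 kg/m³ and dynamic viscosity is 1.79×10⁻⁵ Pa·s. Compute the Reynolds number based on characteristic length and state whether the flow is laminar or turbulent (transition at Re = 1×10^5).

Re = 5.6×10^5 (turbulent)

Re = ρ·v·c/μ = 1.2 × 31.4 × 0.266 / (1.79×10⁻⁵) = 5.6×10^5
Since 5.6×10^5 > 1×10^5, the flow is turbulent.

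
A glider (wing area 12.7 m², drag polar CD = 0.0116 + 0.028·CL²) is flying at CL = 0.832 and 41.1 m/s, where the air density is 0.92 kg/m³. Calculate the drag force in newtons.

CD = 0.0116 + 0.028 × 0.832² = 0.03098
D = ½ρv²S·CD = ½ × 0.92 × 41.1² × 12.7 × 0.03098 = 306 N

D = 306 N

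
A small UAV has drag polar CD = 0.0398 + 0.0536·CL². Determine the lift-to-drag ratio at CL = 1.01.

L/D = 10.7

CD = 0.0398 + 0.0536 × 1.01² = 0.09448
L/D = CL/CD = 1.01 / 0.09448 = 10.7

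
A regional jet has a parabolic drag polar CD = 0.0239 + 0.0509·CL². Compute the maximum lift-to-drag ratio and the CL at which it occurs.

(L/D)max = 14.3, at CL = 0.685

For CD = CD0 + K·CL², (L/D)max occurs at CL* = √(CD0/K) and equals 1/(2√(K·CD0)).
(L/D)max = 1/(2√(0.0509 × 0.0239)) = 1/(2 × 0.03488) = 14.3
CL* = √(0.0239/0.0509) = 0.685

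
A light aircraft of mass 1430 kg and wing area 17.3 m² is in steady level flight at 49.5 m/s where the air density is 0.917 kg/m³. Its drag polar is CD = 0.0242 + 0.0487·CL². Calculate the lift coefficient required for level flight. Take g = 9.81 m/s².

CL = 0.722

Level flight ⇒ L = W = m·g = 1430 × 9.81 = 14028 N.
q = ½ρv² = ½ × 0.917 × 49.5² = 1123 Pa.
CL = 2W/(ρv²S) = 2×14028/(0.917×49.5²×17.3) = 0.7218.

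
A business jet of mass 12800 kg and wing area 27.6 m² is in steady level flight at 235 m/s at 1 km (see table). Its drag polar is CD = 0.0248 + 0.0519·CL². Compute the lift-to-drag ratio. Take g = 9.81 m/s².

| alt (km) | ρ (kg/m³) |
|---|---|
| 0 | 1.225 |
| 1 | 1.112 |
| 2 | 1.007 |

At 1 km, from the table: ρ = 1.112 kg/m³.
Level flight ⇒ L = W = m·g = 12800 × 9.81 = 1.2557×10^5 N.
q = ½ρv² = ½ × 1.112 × 235² = 30710 Pa.
CL = W/(q·S) = 1.2557×10^5 / (30710 × 27.6) = 0.1482.
CD = 0.0248 + 0.0519 × 0.1482² = 0.02594.
L/D = CL/CD = 0.1482 / 0.02594 = 5.71

L/D = 5.71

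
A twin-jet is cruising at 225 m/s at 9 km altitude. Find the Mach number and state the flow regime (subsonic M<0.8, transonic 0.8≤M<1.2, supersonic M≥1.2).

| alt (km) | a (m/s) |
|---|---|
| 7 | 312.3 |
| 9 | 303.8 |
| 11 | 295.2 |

At 9 km, from the table: a = 303.8 m/s.
M = v/a = 225 / 303.8 = 0.741
M = 0.741 → subsonic.

M = 0.741 (subsonic)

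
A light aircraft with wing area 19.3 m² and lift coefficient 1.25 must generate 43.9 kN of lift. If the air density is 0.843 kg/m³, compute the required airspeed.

L = ½ρv²S·CL ⇒ v = √(2L/(ρ·S·CL))
v = √(2 × 43900 / (0.843 × 19.3 × 1.25)) = √4317 = 65.7 m/s

v = 65.7 m/s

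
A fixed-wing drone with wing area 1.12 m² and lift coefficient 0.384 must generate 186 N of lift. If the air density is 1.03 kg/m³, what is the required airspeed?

L = ½ρv²S·CL ⇒ v = √(2L/(ρ·S·CL))
v = √(2 × 186 / (1.03 × 1.12 × 0.384)) = √839.8 = 29 m/s

v = 29 m/s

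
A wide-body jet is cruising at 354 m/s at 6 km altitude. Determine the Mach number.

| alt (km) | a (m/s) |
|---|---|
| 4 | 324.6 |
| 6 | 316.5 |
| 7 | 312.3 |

M = 1.12

At 6 km, from the table: a = 316.5 m/s.
M = v/a = 354 / 316.5 = 1.12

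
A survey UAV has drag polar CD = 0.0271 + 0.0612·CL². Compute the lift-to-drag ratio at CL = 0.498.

CD = 0.0271 + 0.0612 × 0.498² = 0.04228
L/D = CL/CD = 0.498 / 0.04228 = 11.8

L/D = 11.8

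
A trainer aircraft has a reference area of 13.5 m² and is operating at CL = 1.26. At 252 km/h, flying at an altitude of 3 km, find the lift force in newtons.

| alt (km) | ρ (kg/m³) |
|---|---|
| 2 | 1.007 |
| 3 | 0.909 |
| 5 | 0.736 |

L = 37900 N

At 3 km, from the table: ρ = 0.909 kg/m³.
Convert speed: v = 252 km/h ÷ 3.6 = 70 m/s.
L = ½ρv²S·CL = ½ × 0.909 × 70² × 13.5 × 1.26 = 37900 N ≈ 37.9 kN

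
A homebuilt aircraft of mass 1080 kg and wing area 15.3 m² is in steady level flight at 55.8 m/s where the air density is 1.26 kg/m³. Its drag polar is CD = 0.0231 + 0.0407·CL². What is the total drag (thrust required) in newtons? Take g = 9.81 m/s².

D = 846 N

In steady level flight, lift balances weight: W = mg = 1080 × 9.81 = 10595 N.
q = ½ρv² = ½ × 1.26 × 55.8² = 1962 Pa.
CL = 2W/(ρv²S) = 2×10595/(1.26×55.8²×15.3) = 0.353.
CD = 0.0231 + 0.0407 × 0.353² = 0.02817.
D = q·S·CD = 1962 × 15.3 × 0.02817 = 845.5 N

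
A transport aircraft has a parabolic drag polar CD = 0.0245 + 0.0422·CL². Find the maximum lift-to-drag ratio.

(L/D)max = 15.6

For CD = CD0 + K·CL², (L/D)max occurs at CL* = √(CD0/K) and equals 1/(2√(K·CD0)).
(L/D)max = 1/(2√(0.0422 × 0.0245)) = 1/(2 × 0.03215) = 15.6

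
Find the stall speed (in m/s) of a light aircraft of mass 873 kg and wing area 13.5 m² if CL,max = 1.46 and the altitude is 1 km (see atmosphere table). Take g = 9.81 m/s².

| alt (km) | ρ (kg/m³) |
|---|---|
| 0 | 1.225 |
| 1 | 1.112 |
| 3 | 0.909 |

At 1 km, from the table: ρ = 1.112 kg/m³.
Stall occurs when L = W at CL,max. W = mg = 873 × 9.81 = 8564 N.
From L = ½ρV²S·CL,max = W: V_stall = √(2W/(ρSCL,max)) = √(2·8564/(1.112·13.5·1.46))
V_stall = √781.5 = 28 m/s

V_stall = 28 m/s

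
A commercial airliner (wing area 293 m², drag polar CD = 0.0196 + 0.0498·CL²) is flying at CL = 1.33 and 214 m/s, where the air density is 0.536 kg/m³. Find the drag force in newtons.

CD = 0.0196 + 0.0498 × 1.33² = 0.1077
D = ½ρv²S·CD = ½ × 0.536 × 214² × 293 × 0.1077 = 3.87×10^5 N

D = 3.87×10^5 N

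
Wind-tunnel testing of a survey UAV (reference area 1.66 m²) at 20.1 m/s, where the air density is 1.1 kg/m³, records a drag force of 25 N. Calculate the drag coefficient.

CD = 0.0678

From D = ½ρv²S·CD, rearranging gives CD = 2D/(ρv²S).
CD = 2 × 25 / (1.1 × 20.1² × 1.66) = 0.0678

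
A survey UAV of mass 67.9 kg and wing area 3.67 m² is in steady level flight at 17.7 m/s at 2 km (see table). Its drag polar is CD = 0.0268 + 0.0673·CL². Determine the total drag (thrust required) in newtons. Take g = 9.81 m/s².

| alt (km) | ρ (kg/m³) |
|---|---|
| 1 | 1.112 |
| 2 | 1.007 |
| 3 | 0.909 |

At 2 km, from the table: ρ = 1.007 kg/m³.
Level flight ⇒ L = W = m·g = 67.9 × 9.81 = 666.1 N.
q = ½ρv² = ½ × 1.007 × 17.7² = 157.7 Pa.
Required CL = L/(qS) = 666.1/(157.7·3.67) = 1.151.
CD = 0.0268 + 0.0673 × 1.151² = 0.1159.
D = q·S·CD = 157.7 × 3.67 × 0.1159 = 67.09 N

D = 67.1 N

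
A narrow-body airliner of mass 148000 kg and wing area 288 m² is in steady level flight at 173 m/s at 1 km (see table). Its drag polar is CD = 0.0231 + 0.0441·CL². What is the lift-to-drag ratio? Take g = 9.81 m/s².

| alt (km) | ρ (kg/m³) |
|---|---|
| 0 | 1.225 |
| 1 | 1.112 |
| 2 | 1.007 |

At 1 km, from the table: ρ = 1.112 kg/m³.
Weight W = mg = 148000 × 9.81 = 1.4519×10^6 N; in level flight L = W.
Dynamic pressure q = 0.5 × 1.112 × 173² = 16640 Pa.
CL = 2W/(ρv²S) = 2×1.4519×10^6/(1.112×173²×288) = 0.303.
CD = 0.0231 + 0.0441 × 0.303² = 0.02715.
L/D = CL/CD = 0.303 / 0.02715 = 11.2

L/D = 11.2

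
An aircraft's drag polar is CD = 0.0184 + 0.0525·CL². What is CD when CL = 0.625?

CD = 0.0389

CD = 0.0184 + 0.0525 × 0.625² = 0.0184 + 0.02051 = 0.0389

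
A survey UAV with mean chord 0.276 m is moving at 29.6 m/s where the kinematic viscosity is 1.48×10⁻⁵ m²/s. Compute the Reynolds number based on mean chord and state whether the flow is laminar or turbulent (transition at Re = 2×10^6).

Re = v·c/ν = 29.6 × 0.276 / (1.48×10⁻⁵) = 5.52×10^5
Since 5.52×10^5 < 2×10^6, the flow is laminar.

Re = 5.52×10^5 (laminar)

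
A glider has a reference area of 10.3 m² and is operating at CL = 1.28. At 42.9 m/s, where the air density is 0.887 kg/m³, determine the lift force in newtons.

L = 10800 N

L = ½ρv²S·CL = ½ × 0.887 × 42.9² × 10.3 × 1.28 = 10800 N ≈ 10.8 kN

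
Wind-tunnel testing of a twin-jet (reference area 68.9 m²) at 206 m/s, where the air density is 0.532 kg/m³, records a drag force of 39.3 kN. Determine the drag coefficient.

From D = ½ρv²S·CD, rearranging gives CD = 2D/(ρv²S).
CD = 2 × 39300 / (0.532 × 206² × 68.9) = 0.0505

CD = 0.0505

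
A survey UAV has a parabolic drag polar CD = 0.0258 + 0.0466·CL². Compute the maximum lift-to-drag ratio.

(L/D)max = 14.4

For CD = CD0 + K·CL², (L/D)max occurs at CL* = √(CD0/K) and equals 1/(2√(K·CD0)).
(L/D)max = 1/(2√(0.0466 × 0.0258)) = 1/(2 × 0.03467) = 14.4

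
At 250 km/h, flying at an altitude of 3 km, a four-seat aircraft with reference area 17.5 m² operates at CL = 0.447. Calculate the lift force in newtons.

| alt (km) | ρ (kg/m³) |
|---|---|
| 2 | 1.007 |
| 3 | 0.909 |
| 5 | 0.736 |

L = 17100 N

At 3 km, from the table: ρ = 0.909 kg/m³.
Convert speed: v = 250 km/h ÷ 3.6 = 69.44 m/s.
Dynamic pressure q = ½ρv² = ½ × 0.909 × 69.44² = 2192 Pa.
L = q·S·CL = 2192 × 17.5 × 0.447 = 17100 N ≈ 17.1 kN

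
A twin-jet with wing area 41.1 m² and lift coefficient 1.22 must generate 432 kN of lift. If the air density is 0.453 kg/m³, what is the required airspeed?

L = ½ρv²S·CL ⇒ v = √(2L/(ρ·S·CL))
v = √(2 × 4.32×10^5 / (0.453 × 41.1 × 1.22)) = √38040 = 195 m/s

v = 195 m/s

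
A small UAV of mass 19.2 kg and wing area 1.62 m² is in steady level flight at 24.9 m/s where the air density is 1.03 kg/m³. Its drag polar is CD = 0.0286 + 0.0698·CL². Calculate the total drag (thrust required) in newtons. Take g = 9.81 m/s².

Weight W = mg = 19.2 × 9.81 = 188.35 N; in level flight L = W.
q = ½ρv² = ½ × 1.03 × 24.9² = 319.3 Pa.
CL = 2W/(ρv²S) = 2×188.35/(1.03×24.9²×1.62) = 0.3641.
CD = 0.0286 + 0.0698 × 0.3641² = 0.03785.
D = q·S·CD = 319.3 × 1.62 × 0.03785 = 19.58 N

D = 19.6 N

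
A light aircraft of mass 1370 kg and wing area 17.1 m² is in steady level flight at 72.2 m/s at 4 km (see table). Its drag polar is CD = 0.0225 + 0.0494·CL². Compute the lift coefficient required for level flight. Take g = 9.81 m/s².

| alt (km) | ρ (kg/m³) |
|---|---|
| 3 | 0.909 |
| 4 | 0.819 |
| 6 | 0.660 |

At 4 km, from the table: ρ = 0.819 kg/m³.
Weight W = mg = 1370 × 9.81 = 13440 N; in level flight L = W.
Dynamic pressure q = 0.5 × 0.819 × 72.2² = 2135 Pa.
Required CL = L/(qS) = 13440/(2135·17.1) = 0.3682.

CL = 0.368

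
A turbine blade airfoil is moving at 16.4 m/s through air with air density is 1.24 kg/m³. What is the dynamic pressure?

q = 167 Pa

q = ½ρv² = ½ × 1.24 × 16.4² = 167 Pa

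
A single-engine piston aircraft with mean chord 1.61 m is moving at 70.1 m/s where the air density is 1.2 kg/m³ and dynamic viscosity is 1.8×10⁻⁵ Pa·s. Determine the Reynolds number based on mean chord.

Re = 7.52×10^6

Re = ρ·v·c/μ = 1.2 × 70.1 × 1.61 / (1.8×10⁻⁵) = 7.52×10^6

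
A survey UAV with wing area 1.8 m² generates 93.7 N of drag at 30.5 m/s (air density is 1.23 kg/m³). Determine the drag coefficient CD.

CD = 0.091

From D = ½ρv²S·CD, rearranging gives CD = 2D/(ρv²S).
CD = 2 × 93.7 / (1.23 × 30.5² × 1.8) = 0.091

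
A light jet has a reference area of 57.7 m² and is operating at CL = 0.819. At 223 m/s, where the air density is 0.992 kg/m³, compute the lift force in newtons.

Dynamic pressure q = ½ρv² = ½ × 0.992 × 223² = 24670 Pa.
L = q·S·CL = 24670 × 57.7 × 0.819 = 1.17×10^6 N ≈ 1170 kN

L = 1.17×10^6 N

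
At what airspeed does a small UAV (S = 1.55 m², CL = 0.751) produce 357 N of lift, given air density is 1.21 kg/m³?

L = ½ρv²S·CL ⇒ v = √(2L/(ρ·S·CL))
v = √(2 × 357 / (1.21 × 1.55 × 0.751)) = √506.9 = 22.5 m/s

v = 22.5 m/s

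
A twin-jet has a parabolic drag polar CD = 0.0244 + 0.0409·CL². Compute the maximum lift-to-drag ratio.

For CD = CD0 + K·CL², (L/D)max occurs at CL* = √(CD0/K) and equals 1/(2√(K·CD0)).
(L/D)max = 1/(2√(0.0409 × 0.0244)) = 1/(2 × 0.03159) = 15.8

(L/D)max = 15.8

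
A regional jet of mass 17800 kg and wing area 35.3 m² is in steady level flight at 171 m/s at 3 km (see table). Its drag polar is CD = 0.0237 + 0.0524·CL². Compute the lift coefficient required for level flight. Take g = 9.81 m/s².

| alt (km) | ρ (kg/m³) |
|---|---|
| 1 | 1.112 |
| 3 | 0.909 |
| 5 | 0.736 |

CL = 0.372

At 3 km, from the table: ρ = 0.909 kg/m³.
Level flight ⇒ L = W = m·g = 17800 × 9.81 = 1.7462×10^5 N.
q = ½ρv² = ½ × 0.909 × 171² = 13290 Pa.
Required CL = L/(qS) = 1.7462×10^5/(13290·35.3) = 0.3722.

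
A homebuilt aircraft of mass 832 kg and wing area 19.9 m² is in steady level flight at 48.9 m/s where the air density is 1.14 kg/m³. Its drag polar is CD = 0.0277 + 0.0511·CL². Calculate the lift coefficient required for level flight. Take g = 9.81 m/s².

CL = 0.301

Weight W = mg = 832 × 9.81 = 8161.9 N; in level flight L = W.
Dynamic pressure q = 0.5 × 1.14 × 48.9² = 1363 Pa.
Required CL = L/(qS) = 8161.9/(1363·19.9) = 0.3009.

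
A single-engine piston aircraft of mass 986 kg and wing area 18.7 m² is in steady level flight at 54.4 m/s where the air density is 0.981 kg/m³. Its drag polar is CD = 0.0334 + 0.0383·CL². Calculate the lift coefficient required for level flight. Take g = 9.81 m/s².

Weight W = mg = 986 × 9.81 = 9672.7 N; in level flight L = W.
q = ½ρv² = ½ × 0.981 × 54.4² = 1452 Pa.
Required CL = L/(qS) = 9672.7/(1452·18.7) = 0.3563.

CL = 0.356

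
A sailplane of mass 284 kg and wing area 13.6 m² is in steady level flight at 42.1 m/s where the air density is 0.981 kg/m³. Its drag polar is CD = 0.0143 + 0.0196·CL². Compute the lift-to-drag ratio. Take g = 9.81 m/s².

In steady level flight, lift balances weight: W = mg = 284 × 9.81 = 2786 N.
q = ½ρv² = ½ × 0.981 × 42.1² = 869.4 Pa.
Required CL = L/(qS) = 2786/(869.4·13.6) = 0.2356.
CD = 0.0143 + 0.0196 × 0.2356² = 0.01539.
L/D = CL/CD = 0.2356 / 0.01539 = 15.3

L/D = 15.3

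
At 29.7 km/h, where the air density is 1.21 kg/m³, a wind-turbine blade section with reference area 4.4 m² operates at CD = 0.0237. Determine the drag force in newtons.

Convert speed: v = 29.7 km/h ÷ 3.6 = 8.25 m/s.
Dynamic pressure q = ½ρv² = ½ × 1.21 × 8.25² = 41.18 Pa.
D = q·S·CD = 41.18 × 4.4 × 0.0237 = 4.29 N

D = 4.29 N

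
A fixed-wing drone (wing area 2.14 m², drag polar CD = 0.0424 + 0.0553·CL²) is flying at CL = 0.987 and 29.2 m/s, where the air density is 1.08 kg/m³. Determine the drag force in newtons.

D = 94.9 N

CD = 0.0424 + 0.0553 × 0.987² = 0.09627
D = ½ρv²S·CD = ½ × 1.08 × 29.2² × 2.14 × 0.09627 = 94.9 N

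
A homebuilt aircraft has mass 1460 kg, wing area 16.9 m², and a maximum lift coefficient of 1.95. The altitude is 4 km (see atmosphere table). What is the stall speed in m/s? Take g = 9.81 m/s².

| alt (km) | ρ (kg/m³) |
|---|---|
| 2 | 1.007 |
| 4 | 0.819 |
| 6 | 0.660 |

At 4 km, from the table: ρ = 0.819 kg/m³.
At stall, lift equals weight: L = W = m·g = 1460 × 9.81 = 14320 N.
V_stall = √(2W/(ρ·S·CL,max)) = √(2 × 14320 / (0.819 × 16.9 × 1.95))
V_stall = √1061 = 32.6 m/s

V_stall = 32.6 m/s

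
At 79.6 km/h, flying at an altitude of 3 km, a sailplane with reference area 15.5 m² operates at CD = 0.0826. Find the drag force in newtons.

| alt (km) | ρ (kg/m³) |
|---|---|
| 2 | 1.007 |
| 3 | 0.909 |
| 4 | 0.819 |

At 3 km, from the table: ρ = 0.909 kg/m³.
Convert speed: v = 79.6 km/h ÷ 3.6 = 22.11 m/s.
D = ½ρv²S·CD = ½ × 0.909 × 22.11² × 15.5 × 0.0826 = 284 N

D = 284 N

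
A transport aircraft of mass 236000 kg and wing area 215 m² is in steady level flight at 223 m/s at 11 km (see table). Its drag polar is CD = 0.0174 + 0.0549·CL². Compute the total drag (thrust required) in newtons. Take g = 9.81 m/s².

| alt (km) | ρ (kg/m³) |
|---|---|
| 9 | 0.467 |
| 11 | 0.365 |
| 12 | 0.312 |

D = 1.85×10^5 N

At 11 km, from the table: ρ = 0.365 kg/m³.
Level flight ⇒ L = W = m·g = 236000 × 9.81 = 2.3152×10^6 N.
Dynamic pressure q = 0.5 × 0.365 × 223² = 9076 Pa.
CL = W/(q·S) = 2.3152×10^6 / (9076 × 215) = 1.187.
CD = 0.0174 + 0.0549 × 1.187² = 0.09469.
D = q·S·CD = 9076 × 215 × 0.09469 = 1.848×10^5 N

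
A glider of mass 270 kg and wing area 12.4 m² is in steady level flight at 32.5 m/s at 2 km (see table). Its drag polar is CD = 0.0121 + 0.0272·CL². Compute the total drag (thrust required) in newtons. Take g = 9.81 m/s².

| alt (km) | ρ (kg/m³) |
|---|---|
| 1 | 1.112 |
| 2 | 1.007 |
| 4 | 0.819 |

D = 109 N

At 2 km, from the table: ρ = 1.007 kg/m³.
In steady level flight, lift balances weight: W = mg = 270 × 9.81 = 2648.7 N.
q = ½ρv² = ½ × 1.007 × 32.5² = 531.8 Pa.
CL = 2W/(ρv²S) = 2×2648.7/(1.007×32.5²×12.4) = 0.4016.
CD = 0.0121 + 0.0272 × 0.4016² = 0.01649.
D = q·S·CD = 531.8 × 12.4 × 0.01649 = 108.7 N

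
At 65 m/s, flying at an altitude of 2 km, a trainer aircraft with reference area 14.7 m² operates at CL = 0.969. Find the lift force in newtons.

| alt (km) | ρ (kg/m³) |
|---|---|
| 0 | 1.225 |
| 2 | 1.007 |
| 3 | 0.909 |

L = 30300 N

At 2 km, from the table: ρ = 1.007 kg/m³.
L = ½ρv²S·CL = ½ × 1.007 × 65² × 14.7 × 0.969 = 30300 N ≈ 30.3 kN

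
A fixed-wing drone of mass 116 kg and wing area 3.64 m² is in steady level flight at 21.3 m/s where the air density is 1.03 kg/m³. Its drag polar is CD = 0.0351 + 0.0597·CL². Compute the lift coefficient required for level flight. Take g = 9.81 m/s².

Weight W = mg = 116 × 9.81 = 1138 N; in level flight L = W.
q = ½ρv² = ½ × 1.03 × 21.3² = 233.7 Pa.
CL = 2W/(ρv²S) = 2×1138/(1.03×21.3²×3.64) = 1.338.

CL = 1.34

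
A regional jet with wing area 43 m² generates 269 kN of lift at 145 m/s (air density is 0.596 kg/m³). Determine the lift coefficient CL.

CL = 0.998

From L = ½ρv²S·CL, rearranging gives CL = 2L/(ρv²S).
CL = 2 × 2.69×10^5 / (0.596 × 145² × 43) = 0.998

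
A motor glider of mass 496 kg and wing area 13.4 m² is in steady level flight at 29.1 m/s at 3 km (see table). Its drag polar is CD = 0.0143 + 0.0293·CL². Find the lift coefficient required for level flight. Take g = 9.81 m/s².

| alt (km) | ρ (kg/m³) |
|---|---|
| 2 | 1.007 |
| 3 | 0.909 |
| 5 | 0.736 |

At 3 km, from the table: ρ = 0.909 kg/m³.
In steady level flight, lift balances weight: W = mg = 496 × 9.81 = 4865.8 N.
Dynamic pressure q = 0.5 × 0.909 × 29.1² = 384.9 Pa.
CL = W/(q·S) = 4865.8 / (384.9 × 13.4) = 0.9435.

CL = 0.943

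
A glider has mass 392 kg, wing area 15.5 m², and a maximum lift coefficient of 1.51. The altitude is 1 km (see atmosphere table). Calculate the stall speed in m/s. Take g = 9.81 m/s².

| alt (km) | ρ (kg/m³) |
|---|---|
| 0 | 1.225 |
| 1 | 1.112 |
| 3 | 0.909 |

At 1 km, from the table: ρ = 1.112 kg/m³.
At stall, lift equals weight: L = W = m·g = 392 × 9.81 = 3846 N.
V_stall = √(2W/(ρ·S·CL,max)) = √(2 × 3846 / (1.112 × 15.5 × 1.51))
V_stall = √295.5 = 17.2 m/s

V_stall = 17.2 m/s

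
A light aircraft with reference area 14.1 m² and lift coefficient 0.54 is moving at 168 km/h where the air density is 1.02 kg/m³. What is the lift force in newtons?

L = 8460 N

Convert speed: v = 168 km/h ÷ 3.6 = 46.67 m/s.
L = ½ρv²S·CL = ½ × 1.02 × 46.67² × 14.1 × 0.54 = 8460 N ≈ 8.46 kN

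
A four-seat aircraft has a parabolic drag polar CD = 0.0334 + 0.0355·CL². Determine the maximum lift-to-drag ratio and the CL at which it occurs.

(L/D)max = 14.5, at CL = 0.97

For CD = CD0 + K·CL², (L/D)max occurs at CL* = √(CD0/K) and equals 1/(2√(K·CD0)).
(L/D)max = 1/(2√(0.0355 × 0.0334)) = 1/(2 × 0.03443) = 14.5
CL* = √(0.0334/0.0355) = 0.97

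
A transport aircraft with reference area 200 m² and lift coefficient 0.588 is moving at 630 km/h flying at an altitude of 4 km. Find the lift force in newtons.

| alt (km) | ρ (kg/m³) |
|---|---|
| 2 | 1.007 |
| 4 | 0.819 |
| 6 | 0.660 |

At 4 km, from the table: ρ = 0.819 kg/m³.
Convert speed: v = 630 km/h ÷ 3.6 = 175 m/s.
L = ½ρv²S·CL = ½ × 0.819 × 175² × 200 × 0.588 = 1.47×10^6 N ≈ 1470 kN

L = 1.47×10^6 N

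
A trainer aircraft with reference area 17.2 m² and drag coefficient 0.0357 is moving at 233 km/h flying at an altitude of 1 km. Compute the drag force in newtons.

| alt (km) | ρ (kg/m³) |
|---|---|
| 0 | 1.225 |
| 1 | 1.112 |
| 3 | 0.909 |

D = 1430 N

At 1 km, from the table: ρ = 1.112 kg/m³.
Convert speed: v = 233 km/h ÷ 3.6 = 64.72 m/s.
D = ½ρv²S·CD = ½ × 1.112 × 64.72² × 17.2 × 0.0357 = 1430 N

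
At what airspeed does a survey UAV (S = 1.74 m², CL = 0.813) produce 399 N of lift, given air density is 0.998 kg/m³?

v = 23.8 m/s

L = ½ρv²S·CL ⇒ v = √(2L/(ρ·S·CL))
v = √(2 × 399 / (0.998 × 1.74 × 0.813)) = √565.2 = 23.8 m/s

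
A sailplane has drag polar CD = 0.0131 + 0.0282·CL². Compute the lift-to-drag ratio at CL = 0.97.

L/D = 24.5

CD = 0.0131 + 0.0282 × 0.97² = 0.03963
L/D = CL/CD = 0.97 / 0.03963 = 24.5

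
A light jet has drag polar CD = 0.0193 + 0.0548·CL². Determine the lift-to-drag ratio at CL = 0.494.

L/D = 15.1

CD = 0.0193 + 0.0548 × 0.494² = 0.03267
L/D = CL/CD = 0.494 / 0.03267 = 15.1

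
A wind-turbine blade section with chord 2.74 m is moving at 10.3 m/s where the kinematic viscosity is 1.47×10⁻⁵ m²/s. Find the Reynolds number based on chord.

Re = v·c/ν = 10.3 × 2.74 / (1.47×10⁻⁵) = 1.92×10^6

Re = 1.92×10^6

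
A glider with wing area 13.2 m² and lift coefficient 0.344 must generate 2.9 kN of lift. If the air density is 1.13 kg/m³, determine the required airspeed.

L = ½ρv²S·CL ⇒ v = √(2L/(ρ·S·CL))
v = √(2 × 2900 / (1.13 × 13.2 × 0.344)) = √1130 = 33.6 m/s

v = 33.6 m/s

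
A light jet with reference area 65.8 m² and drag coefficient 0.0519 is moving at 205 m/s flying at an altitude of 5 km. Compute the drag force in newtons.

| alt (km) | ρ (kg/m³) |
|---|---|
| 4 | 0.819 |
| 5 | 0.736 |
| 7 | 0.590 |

At 5 km, from the table: ρ = 0.736 kg/m³.
Dynamic pressure q = ½ρv² = ½ × 0.736 × 205² = 15470 Pa.
D = q·S·CD = 15470 × 65.8 × 0.0519 = 52800 N ≈ 52.8 kN

D = 52800 N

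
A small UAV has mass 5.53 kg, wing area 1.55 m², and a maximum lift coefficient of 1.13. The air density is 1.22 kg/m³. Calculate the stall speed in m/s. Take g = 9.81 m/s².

At stall, lift equals weight: L = W = m·g = 5.53 × 9.81 = 54.25 N.
V_stall = √(2W/(ρ·S·CL,max)) = √(2 × 54.25 / (1.22 × 1.55 × 1.13))
V_stall = √50.78 = 7.13 m/s

V_stall = 7.13 m/s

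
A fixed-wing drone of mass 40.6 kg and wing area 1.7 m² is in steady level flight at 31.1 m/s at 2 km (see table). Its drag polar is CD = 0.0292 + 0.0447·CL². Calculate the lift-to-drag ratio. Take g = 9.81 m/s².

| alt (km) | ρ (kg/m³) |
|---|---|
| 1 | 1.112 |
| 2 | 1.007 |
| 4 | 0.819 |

L/D = 12.2

At 2 km, from the table: ρ = 1.007 kg/m³.
In steady level flight, lift balances weight: W = mg = 40.6 × 9.81 = 398.29 N.
q = ½ρv² = ½ × 1.007 × 31.1² = 487 Pa.
CL = 2W/(ρv²S) = 2×398.29/(1.007×31.1²×1.7) = 0.4811.
CD = 0.0292 + 0.0447 × 0.4811² = 0.03955.
L/D = CL/CD = 0.4811 / 0.03955 = 12.2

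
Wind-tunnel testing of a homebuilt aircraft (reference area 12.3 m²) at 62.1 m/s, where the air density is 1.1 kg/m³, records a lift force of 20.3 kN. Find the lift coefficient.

From L = ½ρv²S·CL, rearranging gives CL = 2L/(ρv²S).
CL = 2 × 20300 / (1.1 × 62.1² × 12.3) = 0.778

CL = 0.778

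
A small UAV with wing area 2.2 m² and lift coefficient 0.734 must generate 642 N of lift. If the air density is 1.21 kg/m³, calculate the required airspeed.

v = 25.6 m/s

L = ½ρv²S·CL ⇒ v = √(2L/(ρ·S·CL))
v = √(2 × 642 / (1.21 × 2.2 × 0.734)) = √657.1 = 25.6 m/s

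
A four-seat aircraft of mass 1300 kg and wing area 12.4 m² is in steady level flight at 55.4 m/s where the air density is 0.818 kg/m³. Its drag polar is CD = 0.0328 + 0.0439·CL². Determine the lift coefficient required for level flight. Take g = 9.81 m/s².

Weight W = mg = 1300 × 9.81 = 12753 N; in level flight L = W.
q = ½ρv² = ½ × 0.818 × 55.4² = 1255 Pa.
CL = 2W/(ρv²S) = 2×12753/(0.818×55.4²×12.4) = 0.8193.

CL = 0.819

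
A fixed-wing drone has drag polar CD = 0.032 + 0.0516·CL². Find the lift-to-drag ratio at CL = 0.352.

L/D = 9.17

CD = 0.032 + 0.0516 × 0.352² = 0.03839
L/D = CL/CD = 0.352 / 0.03839 = 9.17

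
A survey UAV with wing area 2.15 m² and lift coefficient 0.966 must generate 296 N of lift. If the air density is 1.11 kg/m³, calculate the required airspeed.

v = 16 m/s

L = ½ρv²S·CL ⇒ v = √(2L/(ρ·S·CL))
v = √(2 × 296 / (1.11 × 2.15 × 0.966)) = √256.8 = 16 m/s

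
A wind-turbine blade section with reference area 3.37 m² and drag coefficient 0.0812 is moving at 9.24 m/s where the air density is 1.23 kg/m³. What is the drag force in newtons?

Dynamic pressure q = ½ρv² = ½ × 1.23 × 9.24² = 52.51 Pa.
D = q·S·CD = 52.51 × 3.37 × 0.0812 = 14.4 N

D = 14.4 N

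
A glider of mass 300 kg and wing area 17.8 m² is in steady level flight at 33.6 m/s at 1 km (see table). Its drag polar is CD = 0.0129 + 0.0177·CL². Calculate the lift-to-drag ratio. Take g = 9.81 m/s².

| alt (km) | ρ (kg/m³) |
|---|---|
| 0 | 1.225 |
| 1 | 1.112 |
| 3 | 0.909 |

L/D = 18.6

At 1 km, from the table: ρ = 1.112 kg/m³.
Level flight ⇒ L = W = m·g = 300 × 9.81 = 2943 N.
q = ½ρv² = ½ × 1.112 × 33.6² = 627.7 Pa.
CL = W/(q·S) = 2943 / (627.7 × 17.8) = 0.2634.
CD = 0.0129 + 0.0177 × 0.2634² = 0.01413.
L/D = CL/CD = 0.2634 / 0.01413 = 18.6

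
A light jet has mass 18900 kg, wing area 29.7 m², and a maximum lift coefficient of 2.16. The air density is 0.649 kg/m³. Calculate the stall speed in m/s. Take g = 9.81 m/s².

Weight W = mg = 18900 × 9.81 = 1.854×10^5 N.
V_stall = √(2W/(ρ·S·CL,max)) = √(2 × 1.854×10^5 / (0.649 × 29.7 × 2.16))
V_stall = √8906 = 94.4 m/s

V_stall = 94.4 m/s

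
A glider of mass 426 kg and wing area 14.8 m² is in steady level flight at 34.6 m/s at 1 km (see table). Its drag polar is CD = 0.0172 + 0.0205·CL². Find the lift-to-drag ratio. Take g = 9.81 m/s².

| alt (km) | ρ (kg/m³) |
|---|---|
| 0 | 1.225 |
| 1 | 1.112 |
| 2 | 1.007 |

L/D = 20.3

At 1 km, from the table: ρ = 1.112 kg/m³.
Weight W = mg = 426 × 9.81 = 4179.1 N; in level flight L = W.
Dynamic pressure q = 0.5 × 1.112 × 34.6² = 665.6 Pa.
CL = 2W/(ρv²S) = 2×4179.1/(1.112×34.6²×14.8) = 0.4242.
CD = 0.0172 + 0.0205 × 0.4242² = 0.02089.
L/D = CL/CD = 0.4242 / 0.02089 = 20.3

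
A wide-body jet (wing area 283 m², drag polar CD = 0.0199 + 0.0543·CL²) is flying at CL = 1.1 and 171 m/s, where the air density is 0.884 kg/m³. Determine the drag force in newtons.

D = 3.13×10^5 N

CD = 0.0199 + 0.0543 × 1.1² = 0.0856
D = ½ρv²S·CD = ½ × 0.884 × 171² × 283 × 0.0856 = 3.13×10^5 N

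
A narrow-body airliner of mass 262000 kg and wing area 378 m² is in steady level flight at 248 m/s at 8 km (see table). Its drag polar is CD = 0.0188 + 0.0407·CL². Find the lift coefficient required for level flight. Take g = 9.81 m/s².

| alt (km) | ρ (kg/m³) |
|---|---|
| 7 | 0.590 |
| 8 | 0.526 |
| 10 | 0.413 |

At 8 km, from the table: ρ = 0.526 kg/m³.
Weight W = mg = 262000 × 9.81 = 2.5702×10^6 N; in level flight L = W.
q = ½ρv² = ½ × 0.526 × 248² = 16180 Pa.
CL = 2W/(ρv²S) = 2×2.5702×10^6/(0.526×248²×378) = 0.4204.

CL = 0.42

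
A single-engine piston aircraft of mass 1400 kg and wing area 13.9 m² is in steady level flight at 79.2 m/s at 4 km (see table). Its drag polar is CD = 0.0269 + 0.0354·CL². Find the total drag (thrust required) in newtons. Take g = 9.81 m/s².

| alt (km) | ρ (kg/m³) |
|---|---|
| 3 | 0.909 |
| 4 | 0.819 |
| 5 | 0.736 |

D = 1150 N

At 4 km, from the table: ρ = 0.819 kg/m³.
Level flight ⇒ L = W = m·g = 1400 × 9.81 = 13734 N.
q = ½ρv² = ½ × 0.819 × 79.2² = 2569 Pa.
CL = 2W/(ρv²S) = 2×13734/(0.819×79.2²×13.9) = 0.3847.
CD = 0.0269 + 0.0354 × 0.3847² = 0.03214.
D = q·S·CD = 2569 × 13.9 × 0.03214 = 1147 N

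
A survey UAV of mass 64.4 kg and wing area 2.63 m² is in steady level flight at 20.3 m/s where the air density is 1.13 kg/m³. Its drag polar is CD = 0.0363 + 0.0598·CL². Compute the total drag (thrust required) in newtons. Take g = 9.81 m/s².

Weight W = mg = 64.4 × 9.81 = 631.76 N; in level flight L = W.
Dynamic pressure q = 0.5 × 1.13 × 20.3² = 232.8 Pa.
CL = W/(q·S) = 631.76 / (232.8 × 2.63) = 1.032.
CD = 0.0363 + 0.0598 × 1.032² = 0.09995.
D = q·S·CD = 232.8 × 2.63 × 0.09995 = 61.21 N

D = 61.2 N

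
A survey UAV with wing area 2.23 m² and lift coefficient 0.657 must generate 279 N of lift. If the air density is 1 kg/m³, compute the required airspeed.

v = 19.5 m/s

L = ½ρv²S·CL ⇒ v = √(2L/(ρ·S·CL))
v = √(2 × 279 / (1 × 2.23 × 0.657)) = √380.9 = 19.5 m/s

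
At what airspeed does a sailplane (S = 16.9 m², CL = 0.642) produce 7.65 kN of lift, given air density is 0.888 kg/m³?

v = 39.9 m/s

L = ½ρv²S·CL ⇒ v = √(2L/(ρ·S·CL))
v = √(2 × 7650 / (0.888 × 16.9 × 0.642)) = √1588 = 39.9 m/s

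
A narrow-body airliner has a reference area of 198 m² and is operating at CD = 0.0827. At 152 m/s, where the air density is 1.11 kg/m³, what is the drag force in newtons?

Dynamic pressure q = ½ρv² = ½ × 1.11 × 152² = 12820 Pa.
D = q·S·CD = 12820 × 198 × 0.0827 = 2.1×10^5 N ≈ 210 kN

D = 2.1×10^5 N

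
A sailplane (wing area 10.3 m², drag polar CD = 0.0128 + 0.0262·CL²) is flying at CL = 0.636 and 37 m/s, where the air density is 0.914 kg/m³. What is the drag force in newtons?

D = 151 N

CD = 0.0128 + 0.0262 × 0.636² = 0.0234
D = ½ρv²S·CD = ½ × 0.914 × 37² × 10.3 × 0.0234 = 151 N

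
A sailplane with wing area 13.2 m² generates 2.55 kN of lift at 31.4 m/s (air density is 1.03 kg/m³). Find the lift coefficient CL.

From L = ½ρv²S·CL, rearranging gives CL = 2L/(ρv²S).
CL = 2 × 2550 / (1.03 × 31.4² × 13.2) = 0.38

CL = 0.38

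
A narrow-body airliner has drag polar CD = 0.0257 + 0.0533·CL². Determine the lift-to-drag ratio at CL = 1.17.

CD = 0.0257 + 0.0533 × 1.17² = 0.09866
L/D = CL/CD = 1.17 / 0.09866 = 11.9

L/D = 11.9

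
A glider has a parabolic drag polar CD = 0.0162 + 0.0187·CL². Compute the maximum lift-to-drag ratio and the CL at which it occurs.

For CD = CD0 + K·CL², (L/D)max occurs at CL* = √(CD0/K) and equals 1/(2√(K·CD0)).
(L/D)max = 1/(2√(0.0187 × 0.0162)) = 1/(2 × 0.01741) = 28.7
CL* = √(0.0162/0.0187) = 0.931

(L/D)max = 28.7, at CL = 0.931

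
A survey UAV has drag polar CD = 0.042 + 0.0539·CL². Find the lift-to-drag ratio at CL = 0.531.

L/D = 9.28

CD = 0.042 + 0.0539 × 0.531² = 0.0572
L/D = CL/CD = 0.531 / 0.0572 = 9.28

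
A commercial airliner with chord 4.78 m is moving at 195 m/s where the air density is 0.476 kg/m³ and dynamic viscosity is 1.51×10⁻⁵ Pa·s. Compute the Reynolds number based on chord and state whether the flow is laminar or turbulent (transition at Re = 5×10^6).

Re = 2.94×10^7 (turbulent)

Re = ρ·v·c/μ = 0.476 × 195 × 4.78 / (1.51×10⁻⁵) = 2.94×10^7
Since 2.94×10^7 > 5×10^6, the flow is turbulent.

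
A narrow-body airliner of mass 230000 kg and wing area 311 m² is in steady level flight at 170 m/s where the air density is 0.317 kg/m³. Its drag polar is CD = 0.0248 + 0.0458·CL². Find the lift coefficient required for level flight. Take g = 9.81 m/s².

Weight W = mg = 230000 × 9.81 = 2.2563×10^6 N; in level flight L = W.
q = ½ρv² = ½ × 0.317 × 170² = 4581 Pa.
Required CL = L/(qS) = 2.2563×10^6/(4581·311) = 1.584.

CL = 1.58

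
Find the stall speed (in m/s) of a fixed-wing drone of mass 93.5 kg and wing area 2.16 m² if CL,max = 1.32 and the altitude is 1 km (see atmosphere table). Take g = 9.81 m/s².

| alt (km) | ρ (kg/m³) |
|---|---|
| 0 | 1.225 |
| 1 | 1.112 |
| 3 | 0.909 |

V_stall = 24.1 m/s

At 1 km, from the table: ρ = 1.112 kg/m³.
At stall, lift equals weight: L = W = m·g = 93.5 × 9.81 = 917.2 N.
V_stall = √(2W/(ρ·S·CL,max)) = √(2 × 917.2 / (1.112 × 2.16 × 1.32))
V_stall = √578.6 = 24.1 m/s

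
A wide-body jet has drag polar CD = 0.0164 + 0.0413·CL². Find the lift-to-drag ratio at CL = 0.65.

CD = 0.0164 + 0.0413 × 0.65² = 0.03385
L/D = CL/CD = 0.65 / 0.03385 = 19.2

L/D = 19.2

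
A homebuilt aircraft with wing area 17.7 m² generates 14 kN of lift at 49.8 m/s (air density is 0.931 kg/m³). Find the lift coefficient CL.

CL = 0.685

From L = ½ρv²S·CL, rearranging gives CL = 2L/(ρv²S).
CL = 2 × 14000 / (0.931 × 49.8² × 17.7) = 0.685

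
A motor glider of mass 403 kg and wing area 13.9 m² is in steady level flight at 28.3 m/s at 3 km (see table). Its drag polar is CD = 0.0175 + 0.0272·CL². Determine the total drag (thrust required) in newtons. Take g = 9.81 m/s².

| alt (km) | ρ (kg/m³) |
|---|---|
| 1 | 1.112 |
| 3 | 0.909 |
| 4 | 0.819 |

D = 173 N

At 3 km, from the table: ρ = 0.909 kg/m³.
In steady level flight, lift balances weight: W = mg = 403 × 9.81 = 3953.4 N.
q = ½ρv² = ½ × 0.909 × 28.3² = 364 Pa.
CL = W/(q·S) = 3953.4 / (364 × 13.9) = 0.7814.
CD = 0.0175 + 0.0272 × 0.7814² = 0.03411.
D = q·S·CD = 364 × 13.9 × 0.03411 = 172.6 N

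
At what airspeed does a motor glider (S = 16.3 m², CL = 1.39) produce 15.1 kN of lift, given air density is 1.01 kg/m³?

v = 36.3 m/s

L = ½ρv²S·CL ⇒ v = √(2L/(ρ·S·CL))
v = √(2 × 15100 / (1.01 × 16.3 × 1.39)) = √1320 = 36.3 m/s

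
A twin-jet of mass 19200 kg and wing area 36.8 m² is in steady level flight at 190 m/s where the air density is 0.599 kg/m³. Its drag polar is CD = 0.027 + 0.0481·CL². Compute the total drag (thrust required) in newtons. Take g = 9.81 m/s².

Weight W = mg = 19200 × 9.81 = 1.8835×10^5 N; in level flight L = W.
Dynamic pressure q = 0.5 × 0.599 × 190² = 10810 Pa.
CL = W/(q·S) = 1.8835×10^5 / (10810 × 36.8) = 0.4734.
CD = 0.027 + 0.0481 × 0.4734² = 0.03778.
D = q·S·CD = 10810 × 36.8 × 0.03778 = 15030 N

D = 15000 N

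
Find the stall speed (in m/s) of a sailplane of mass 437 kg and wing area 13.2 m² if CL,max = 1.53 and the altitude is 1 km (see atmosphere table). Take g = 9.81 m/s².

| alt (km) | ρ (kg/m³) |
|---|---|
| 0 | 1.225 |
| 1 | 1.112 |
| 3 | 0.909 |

V_stall = 19.5 m/s

At 1 km, from the table: ρ = 1.112 kg/m³.
Weight W = mg = 437 × 9.81 = 4287 N.
V_stall = √(2W/(ρ·S·CL,max)) = √(2 × 4287 / (1.112 × 13.2 × 1.53))
V_stall = √381.8 = 19.5 m/s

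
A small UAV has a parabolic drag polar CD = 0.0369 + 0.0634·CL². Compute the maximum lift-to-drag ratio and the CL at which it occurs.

(L/D)max = 10.3, at CL = 0.763

For CD = CD0 + K·CL², (L/D)max occurs at CL* = √(CD0/K) and equals 1/(2√(K·CD0)).
(L/D)max = 1/(2√(0.0634 × 0.0369)) = 1/(2 × 0.04837) = 10.3
CL* = √(0.0369/0.0634) = 0.763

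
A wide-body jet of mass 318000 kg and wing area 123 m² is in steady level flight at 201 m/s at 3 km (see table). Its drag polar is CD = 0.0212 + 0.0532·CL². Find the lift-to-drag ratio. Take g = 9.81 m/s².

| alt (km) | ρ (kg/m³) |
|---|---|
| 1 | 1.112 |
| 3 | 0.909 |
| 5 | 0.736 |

At 3 km, from the table: ρ = 0.909 kg/m³.
Level flight ⇒ L = W = m·g = 318000 × 9.81 = 3.1196×10^6 N.
q = ½ρv² = ½ × 0.909 × 201² = 18360 Pa.
Required CL = L/(qS) = 3.1196×10^6/(18360·123) = 1.381.
CD = 0.0212 + 0.0532 × 1.381² = 0.1227.
L/D = CL/CD = 1.381 / 0.1227 = 11.3

L/D = 11.3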